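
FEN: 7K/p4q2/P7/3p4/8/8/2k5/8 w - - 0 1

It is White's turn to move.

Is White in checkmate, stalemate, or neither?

White to move; white king on h8.
In check: no.
King squares — g7: attacked by Qf7; h7: attacked by Qf7; g8: attacked by Qf7.
Legal moves for White: none.
Not in check and no legal moves → stalemate.

stalemate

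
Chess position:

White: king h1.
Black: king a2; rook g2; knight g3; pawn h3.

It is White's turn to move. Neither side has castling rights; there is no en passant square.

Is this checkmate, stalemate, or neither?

White to move; white king on h1.
In check: yes, from the black knight on g3.
King squares — g1: attacked by Rg2; g2: attacked by Ph3; h2: attacked by Rg2.
Legal moves for White: none.
In check with no legal moves → checkmate.

checkmate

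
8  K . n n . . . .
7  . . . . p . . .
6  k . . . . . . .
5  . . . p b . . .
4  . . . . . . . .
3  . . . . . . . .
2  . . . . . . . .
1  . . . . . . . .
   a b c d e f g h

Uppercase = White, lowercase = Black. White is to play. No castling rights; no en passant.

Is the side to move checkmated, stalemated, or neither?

stalemate

White to move; white king on a8.
In check: no.
King squares — a7: attacked by Ka6; b7: attacked by Ka6; b8: attacked by Be5.
Legal moves for White: none.
Not in check and no legal moves → stalemate.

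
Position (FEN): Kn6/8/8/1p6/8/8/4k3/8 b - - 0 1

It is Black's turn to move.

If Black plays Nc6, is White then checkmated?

After Nc6: white king on a8; in check: no.
White is not in check, so this cannot be checkmate.

no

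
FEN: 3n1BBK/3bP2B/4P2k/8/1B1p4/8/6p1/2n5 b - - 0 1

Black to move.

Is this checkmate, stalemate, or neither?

Black to move; black king on h6.
In check: yes, from the white bishop on f8.
Legal moves for Black: Kh5, Kg5.
Black is in check but has 2 legal moves → neither.

neither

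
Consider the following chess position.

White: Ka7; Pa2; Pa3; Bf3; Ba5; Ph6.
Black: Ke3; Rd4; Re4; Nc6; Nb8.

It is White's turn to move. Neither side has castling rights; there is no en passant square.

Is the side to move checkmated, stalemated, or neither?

White to move; white king on a7.
In check: yes, from the black knight on c6.
King squares — a6: attacked by Nb8; b6: available; b7: available; a8: available; b8: attacked by Nc6.
Legal moves for White: Ka8, Kb7, Kb6.
White is in check but has 3 legal moves → neither.

neither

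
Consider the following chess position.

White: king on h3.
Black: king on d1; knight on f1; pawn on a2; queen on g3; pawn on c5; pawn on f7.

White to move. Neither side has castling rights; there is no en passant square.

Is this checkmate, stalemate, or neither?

checkmate

White to move; white king on h3.
In check: yes, from the black queen on g3.
King squares — g2: attacked by Qg3; h2: attacked by Nf1; g3: attacked by Nf1; g4: attacked by Qg3; h4: attacked by Qg3.
Legal moves for White: none.
In check with no legal moves → checkmate.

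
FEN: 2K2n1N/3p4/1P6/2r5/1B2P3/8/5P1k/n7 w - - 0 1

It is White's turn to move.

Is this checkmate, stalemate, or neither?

White to move; white king on c8.
In check: yes, from the black rook on c5.
King squares — b7: available; c7: attacked by Rc5; d7: attacked by Nf8; b8: available; d8: available.
Legal moves for White: Kd8, Kb8, Kb7, Bxc5.
White is in check but has 4 legal moves → neither.

neither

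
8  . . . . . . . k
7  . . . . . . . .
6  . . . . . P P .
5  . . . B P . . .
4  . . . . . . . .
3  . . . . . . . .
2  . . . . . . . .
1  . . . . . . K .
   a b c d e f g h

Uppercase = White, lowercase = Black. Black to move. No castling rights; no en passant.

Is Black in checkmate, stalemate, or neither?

stalemate

Black to move; black king on h8.
In check: no.
King squares — g7: attacked by Pf6; h7: attacked by Pg6; g8: attacked by Bd5.
Legal moves for Black: none.
Not in check and no legal moves → stalemate.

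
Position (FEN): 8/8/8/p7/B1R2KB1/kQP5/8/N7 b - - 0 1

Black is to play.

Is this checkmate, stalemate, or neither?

Black to move; black king on a3.
In check: yes, from the white queen on b3.
King squares — a2: attacked by Qb3; b2: attacked by Qb3; b3: attacked by Na1; a4: attacked by Qb3; b4: attacked by Qb3.
Legal moves for Black: none.
In check with no legal moves → checkmate.

checkmate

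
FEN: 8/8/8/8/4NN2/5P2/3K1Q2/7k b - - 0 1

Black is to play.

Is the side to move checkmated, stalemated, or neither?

Black to move; black king on h1.
In check: no.
King squares — g1: attacked by Qf2; g2: attacked by Qf2; h2: attacked by Qf2.
Legal moves for Black: none.
Not in check and no legal moves → stalemate.

stalemate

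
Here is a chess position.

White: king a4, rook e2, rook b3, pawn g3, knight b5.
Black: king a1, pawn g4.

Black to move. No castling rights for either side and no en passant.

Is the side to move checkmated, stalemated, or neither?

Black to move; black king on a1.
In check: no.
King squares — b1: attacked by Rb3; a2: attacked by Re2; b2: attacked by Re2.
Legal moves for Black: none.
Not in check and no legal moves → stalemate.

stalemate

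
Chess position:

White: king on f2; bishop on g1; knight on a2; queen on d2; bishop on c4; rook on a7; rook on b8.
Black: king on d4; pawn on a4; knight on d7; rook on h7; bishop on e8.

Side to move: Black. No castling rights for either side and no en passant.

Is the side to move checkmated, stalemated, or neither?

neither

Black to move; black king on d4.
In check: yes, from the white queen on d2.
Legal moves for Black: Ke5, Kc5, Ke4, Kxc4.
Black is in check but has 4 legal moves → neither.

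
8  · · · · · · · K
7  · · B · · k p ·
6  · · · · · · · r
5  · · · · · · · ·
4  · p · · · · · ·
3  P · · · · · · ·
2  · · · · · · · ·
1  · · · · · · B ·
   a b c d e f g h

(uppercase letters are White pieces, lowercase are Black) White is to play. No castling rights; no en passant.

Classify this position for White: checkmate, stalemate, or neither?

White to move; white king on h8.
In check: yes, from the black rook on h6.
King squares — g7: attacked by Kf7; h7: attacked by Rh6; g8: attacked by Kf7.
Legal moves for White: none.
In check with no legal moves → checkmate.

checkmate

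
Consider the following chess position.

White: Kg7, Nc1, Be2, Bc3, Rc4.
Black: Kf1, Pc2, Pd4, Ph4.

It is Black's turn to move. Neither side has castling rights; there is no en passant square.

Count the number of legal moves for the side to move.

3

Black to move; king on f1.
In check: yes, from the white bishop on e2.
Legal moves: Kg2, Kf2, Kg1.
Count: 3.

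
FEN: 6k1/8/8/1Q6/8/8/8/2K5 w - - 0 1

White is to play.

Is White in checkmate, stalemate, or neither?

neither

White to move; white king on c1.
In check: no.
Legal moves for White include: Qe8+, Qb8+, Qd7, Qb7, Qc6, Qb6, Qa6, Qh5, Qg5+, Qf5, Qe5, Qd5+, Qc5, Qa5, Qc4+, Qb4, Qa4, Qd3, ... (list truncated; more exist).
White has legal moves and is not in check → neither.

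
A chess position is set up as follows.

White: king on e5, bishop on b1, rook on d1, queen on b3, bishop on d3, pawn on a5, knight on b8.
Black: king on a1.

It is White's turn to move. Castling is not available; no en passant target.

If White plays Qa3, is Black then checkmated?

yes

After Qa3: black king on a1; in check: yes, from the white queen on a3.
King squares — b1: attacked by Rd1; a2: attacked by Bb1; b2: attacked by Qa3.
Black has no legal moves → checkmate.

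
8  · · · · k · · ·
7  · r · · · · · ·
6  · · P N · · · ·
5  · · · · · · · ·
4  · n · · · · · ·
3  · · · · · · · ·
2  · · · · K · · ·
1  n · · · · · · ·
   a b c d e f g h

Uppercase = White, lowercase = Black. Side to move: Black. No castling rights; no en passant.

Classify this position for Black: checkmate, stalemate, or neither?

Black to move; black king on e8.
In check: yes, from the white knight on d6.
King squares — d7: attacked by Pc6; e7: available; f7: attacked by Nd6; d8: available; f8: available.
Legal moves for Black: Kf8, Kd8, Ke7.
Black is in check but has 3 legal moves → neither.

neither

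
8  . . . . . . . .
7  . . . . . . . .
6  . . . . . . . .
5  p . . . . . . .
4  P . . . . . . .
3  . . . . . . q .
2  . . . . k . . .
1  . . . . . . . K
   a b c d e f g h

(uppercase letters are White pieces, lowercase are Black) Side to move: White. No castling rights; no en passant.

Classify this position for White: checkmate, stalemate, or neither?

stalemate

White to move; white king on h1.
In check: no.
King squares — g1: attacked by Qg3; g2: attacked by Qg3; h2: attacked by Qg3.
Legal moves for White: none.
Not in check and no legal moves → stalemate.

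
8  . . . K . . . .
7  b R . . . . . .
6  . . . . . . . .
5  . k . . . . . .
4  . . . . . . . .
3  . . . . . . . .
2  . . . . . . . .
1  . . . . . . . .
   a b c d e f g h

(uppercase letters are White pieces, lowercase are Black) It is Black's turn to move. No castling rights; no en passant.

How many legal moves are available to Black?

7

Black to move; king on b5.
In check: yes, from the white rook on b7.
Legal moves: Kc6, Ka6, Kc5, Ka5, Kc4, Ka4, Bb6+.
Count: 7.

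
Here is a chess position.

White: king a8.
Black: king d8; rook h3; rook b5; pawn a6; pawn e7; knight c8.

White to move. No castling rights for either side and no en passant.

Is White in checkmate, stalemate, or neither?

White to move; white king on a8.
In check: no.
King squares — a7: attacked by Nc8; b7: attacked by Rb5; b8: attacked by Rb5.
Legal moves for White: none.
Not in check and no legal moves → stalemate.

stalemate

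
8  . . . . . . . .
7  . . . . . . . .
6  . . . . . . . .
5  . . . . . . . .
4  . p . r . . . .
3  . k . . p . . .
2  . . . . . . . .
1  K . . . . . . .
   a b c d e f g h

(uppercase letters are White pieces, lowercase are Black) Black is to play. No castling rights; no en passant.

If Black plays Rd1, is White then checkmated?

After Rd1: white king on a1; in check: yes, from the black rook on d1.
King squares — b1: attacked by Rd1; a2: attacked by Kb3; b2: attacked by Kb3.
White has no legal moves → checkmate.

yes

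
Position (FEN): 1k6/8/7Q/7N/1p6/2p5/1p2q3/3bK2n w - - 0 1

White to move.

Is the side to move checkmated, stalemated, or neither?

White to move; white king on e1.
In check: yes, from the black queen on e2.
King squares — d1: attacked by Qe2; f1: attacked by Qe2; d2: attacked by Qe2; e2: attacked by Bd1; f2: attacked by Nh1.
Legal moves for White: none.
In check with no legal moves → checkmate.

checkmate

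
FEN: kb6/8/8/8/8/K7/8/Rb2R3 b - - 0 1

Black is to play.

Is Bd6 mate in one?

After Bd6: white king on a3; in check: yes, from the black bishop on d6.
White has 3 legal replies: Ka4, Kb3+, Kb2+.
In check but a legal move exists → not checkmate.

no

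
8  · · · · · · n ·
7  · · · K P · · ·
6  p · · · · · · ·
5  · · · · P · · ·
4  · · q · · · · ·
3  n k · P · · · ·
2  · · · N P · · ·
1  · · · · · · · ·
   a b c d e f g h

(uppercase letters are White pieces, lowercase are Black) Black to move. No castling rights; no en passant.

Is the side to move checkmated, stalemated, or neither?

Black to move; black king on b3.
In check: yes, from the white knight on d2.
King squares — a2: available; b2: available; c2: available; a3: own knight; c3: available; a4: available; b4: available; c4: own queen.
Legal moves for Black: Kb4, Ka4, Kc3, Kc2, Kb2, Ka2.
Black is in check but has 6 legal moves → neither.

neither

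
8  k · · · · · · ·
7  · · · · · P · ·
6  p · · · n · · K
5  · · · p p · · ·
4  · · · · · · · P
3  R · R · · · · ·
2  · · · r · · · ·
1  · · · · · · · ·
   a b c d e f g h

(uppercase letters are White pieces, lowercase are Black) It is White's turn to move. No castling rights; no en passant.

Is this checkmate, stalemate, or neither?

neither

White to move; white king on h6.
In check: no.
Legal moves for White include: Kh7, Kg6, Kh5, Rc8+, Rc7, Rc6, Rc5, Rc4, Rh3, Rg3, Rf3, Re3, Rd3, Rcb3, Rc2, Rc1, Rxa6+, Ra5, ... (list truncated; more exist).
White has legal moves and is not in check → neither.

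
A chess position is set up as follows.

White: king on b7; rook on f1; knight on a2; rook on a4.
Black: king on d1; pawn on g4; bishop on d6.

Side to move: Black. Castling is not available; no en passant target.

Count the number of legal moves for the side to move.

3

Black to move; king on d1.
In check: yes, from the white rook on f1.
Legal moves: Ke2, Kd2, Kc2.
Count: 3.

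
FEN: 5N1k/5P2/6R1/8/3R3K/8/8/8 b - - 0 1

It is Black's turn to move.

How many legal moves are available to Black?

Black to move; king on h8.
In check: no.
Legal moves: none.
Count: 0.

0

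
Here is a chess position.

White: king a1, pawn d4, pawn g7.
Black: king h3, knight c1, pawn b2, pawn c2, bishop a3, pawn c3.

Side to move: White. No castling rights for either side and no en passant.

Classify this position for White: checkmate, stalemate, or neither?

White to move; white king on a1.
In check: yes, from the black pawn on b2.
King squares — b1: attacked by Pc2; a2: attacked by Nc1; b2: attacked by Ba3.
Legal moves for White: none.
In check with no legal moves → checkmate.

checkmate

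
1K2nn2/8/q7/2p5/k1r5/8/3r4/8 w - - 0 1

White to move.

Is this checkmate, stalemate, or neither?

White to move; white king on b8.
In check: no.
King squares — a7: attacked by Qa6; b7: attacked by Qa6; c7: attacked by Ne8; a8: attacked by Qa6; c8: attacked by Qa6.
Legal moves for White: none.
Not in check and no legal moves → stalemate.

stalemate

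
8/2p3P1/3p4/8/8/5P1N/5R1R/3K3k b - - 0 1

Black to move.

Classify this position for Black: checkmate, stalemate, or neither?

checkmate

Black to move; black king on h1.
In check: yes, from the white rook on h2.
King squares — g1: attacked by Nh3; g2: attacked by Rf2; h2: attacked by Rf2.
Legal moves for Black: none.
In check with no legal moves → checkmate.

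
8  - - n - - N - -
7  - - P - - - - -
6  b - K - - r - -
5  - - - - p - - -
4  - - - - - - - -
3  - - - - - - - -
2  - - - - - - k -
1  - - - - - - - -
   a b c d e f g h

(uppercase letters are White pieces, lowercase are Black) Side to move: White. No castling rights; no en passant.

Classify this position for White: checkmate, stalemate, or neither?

neither

White to move; white king on c6.
In check: yes, from the black rook on f6.
Legal moves for White: Kd7, Kd5, Kc5, Ne6.
White is in check but has 4 legal moves → neither.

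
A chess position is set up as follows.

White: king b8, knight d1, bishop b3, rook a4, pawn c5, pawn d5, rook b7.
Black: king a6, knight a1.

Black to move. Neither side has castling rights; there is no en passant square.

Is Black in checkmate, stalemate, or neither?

checkmate

Black to move; black king on a6.
In check: yes, from the white rook on a4.
King squares — a5: attacked by Ra4; b5: attacked by Rb7; b6: attacked by Pc5; a7: attacked by Ra4; b7: attacked by Kb8.
Legal moves for Black: none.
In check with no legal moves → checkmate.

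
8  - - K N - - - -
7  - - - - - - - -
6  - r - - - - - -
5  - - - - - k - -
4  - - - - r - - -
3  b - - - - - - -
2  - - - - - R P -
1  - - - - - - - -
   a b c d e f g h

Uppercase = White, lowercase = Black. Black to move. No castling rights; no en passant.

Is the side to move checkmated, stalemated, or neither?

neither

Black to move; black king on f5.
In check: yes, from the white rook on f2.
King squares — e4: own rook; f4: attacked by Rf2; g4: available; e5: available; g5: available; e6: attacked by Nd8; f6: attacked by Rf2; g6: available.
Legal moves for Black: Kg6, Kg5, Ke5, Kg4, Rf4.
Black is in check but has 5 legal moves → neither.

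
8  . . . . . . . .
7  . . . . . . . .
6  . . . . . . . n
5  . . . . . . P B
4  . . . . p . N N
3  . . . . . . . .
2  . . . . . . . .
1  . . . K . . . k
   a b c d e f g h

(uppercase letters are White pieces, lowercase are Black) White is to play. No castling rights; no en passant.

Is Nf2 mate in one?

no

After Nf2: black king on h1; in check: yes, from the white knight on f2.
Black has 2 legal replies: Kh2, Kg1.
In check but a legal move exists → not checkmate.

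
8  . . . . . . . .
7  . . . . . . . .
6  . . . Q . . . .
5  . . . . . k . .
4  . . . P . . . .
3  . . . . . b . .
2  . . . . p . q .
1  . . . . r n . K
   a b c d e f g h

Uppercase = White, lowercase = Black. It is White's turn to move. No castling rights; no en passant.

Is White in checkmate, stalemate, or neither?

checkmate

White to move; white king on h1.
In check: yes, from the black queen on g2.
King squares — g1: attacked by Qg2; g2: attacked by Bf3; h2: attacked by Nf1.
Legal moves for White: none.
In check with no legal moves → checkmate.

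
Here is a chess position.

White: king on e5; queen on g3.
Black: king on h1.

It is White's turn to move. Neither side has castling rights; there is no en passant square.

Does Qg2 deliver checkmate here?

After Qg2: black king on h1; in check: yes, from the white queen on g2.
Black has 1 legal reply: Kxg2.
In check but a legal move exists → not checkmate.

no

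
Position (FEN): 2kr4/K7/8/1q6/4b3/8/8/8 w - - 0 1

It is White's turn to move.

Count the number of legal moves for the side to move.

White to move; king on a7.
In check: no.
Legal moves: none.
Count: 0.

0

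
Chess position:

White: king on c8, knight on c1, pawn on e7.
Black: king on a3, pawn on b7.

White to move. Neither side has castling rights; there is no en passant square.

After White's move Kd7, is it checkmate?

After Kd7: black king on a3; in check: no.
Black is not in check, so this cannot be checkmate.

no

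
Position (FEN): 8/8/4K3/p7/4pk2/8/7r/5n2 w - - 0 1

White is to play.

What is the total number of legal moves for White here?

White to move; king on e6.
In check: no.
Legal moves: Kf7, Ke7, Kd7, Kf6, Kd6, Kd5.
Count: 6.

6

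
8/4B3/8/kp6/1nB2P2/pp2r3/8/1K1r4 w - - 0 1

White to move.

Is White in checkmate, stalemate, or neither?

White to move; white king on b1.
In check: yes, from the black rook on d1.
King squares — a1: attacked by Rd1; c1: attacked by Rd1; a2: attacked by Pb3; b2: attacked by Pa3; c2: attacked by Pb3.
Legal moves for White: none.
In check with no legal moves → checkmate.

checkmate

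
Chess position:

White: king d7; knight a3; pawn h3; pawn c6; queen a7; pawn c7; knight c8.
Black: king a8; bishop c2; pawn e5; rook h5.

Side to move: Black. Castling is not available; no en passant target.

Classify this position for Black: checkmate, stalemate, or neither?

checkmate

Black to move; black king on a8.
In check: yes, from the white queen on a7.
King squares — a7: attacked by Nc8; b7: attacked by Pc6; b8: attacked by Qa7.
Legal moves for Black: none.
In check with no legal moves → checkmate.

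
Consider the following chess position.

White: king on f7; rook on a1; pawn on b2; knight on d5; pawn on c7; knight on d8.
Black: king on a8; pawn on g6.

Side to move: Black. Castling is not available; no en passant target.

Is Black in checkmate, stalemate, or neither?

checkmate

Black to move; black king on a8.
In check: yes, from the white rook on a1.
King squares — a7: attacked by Ra1; b7: attacked by Nd8; b8: attacked by Pc7.
Legal moves for Black: none.
In check with no legal moves → checkmate.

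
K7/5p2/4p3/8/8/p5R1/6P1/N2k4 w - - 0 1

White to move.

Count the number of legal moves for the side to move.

17

White to move; king on a8.
In check: no.
Legal moves: Kb8, Kb7, Ka7, Rg8, Rg7, Rg6, Rg5, Rg4, Rh3, Rf3, Re3, Rd3+, Rc3, Rb3, Rxa3, Nb3, Nc2.
Count: 17.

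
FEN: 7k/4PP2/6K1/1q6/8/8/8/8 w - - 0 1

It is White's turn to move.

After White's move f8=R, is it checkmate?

After f8=R: black king on h8; in check: yes, from the white rook on f8.
King squares — g7: attacked by Kg6; h7: attacked by Kg6; g8: attacked by Rf8.
Black has no legal moves → checkmate.

yes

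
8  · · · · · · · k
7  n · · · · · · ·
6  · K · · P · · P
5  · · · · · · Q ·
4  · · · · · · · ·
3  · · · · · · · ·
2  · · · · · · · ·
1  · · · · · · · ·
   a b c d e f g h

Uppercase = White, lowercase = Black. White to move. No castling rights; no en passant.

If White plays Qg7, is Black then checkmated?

yes

After Qg7: black king on h8; in check: yes, from the white queen on g7.
King squares — g7: attacked by Ph6; h7: attacked by Qg7; g8: attacked by Qg7.
Black has no legal moves → checkmate.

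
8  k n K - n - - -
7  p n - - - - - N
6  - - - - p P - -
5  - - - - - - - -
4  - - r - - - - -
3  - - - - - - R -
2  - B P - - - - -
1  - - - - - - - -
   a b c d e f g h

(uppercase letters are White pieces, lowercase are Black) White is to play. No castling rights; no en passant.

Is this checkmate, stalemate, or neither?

White to move; white king on c8.
In check: yes, from the black rook on c4.
King squares — b7: attacked by Ka8; c7: attacked by Rc4; d7: attacked by Nb8; b8: attacked by Ka8; d8: attacked by Nb7.
Legal moves for White: none.
In check with no legal moves → checkmate.

checkmate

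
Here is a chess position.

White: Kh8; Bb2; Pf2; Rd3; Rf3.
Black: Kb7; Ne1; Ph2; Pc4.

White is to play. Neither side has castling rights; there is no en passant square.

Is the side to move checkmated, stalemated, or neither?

White to move; white king on h8.
In check: no.
Legal moves for White include: Kg8, Kh7, Kg7, Rf8, Rf7+, Rf6, Rf5, Rf4, Rh3, Rg3, Rfe3, Rd8, Rd7+, Rd6, Rd5, Rd4, Rde3, Rc3, ... (list truncated; more exist).
White has legal moves and is not in check → neither.

neither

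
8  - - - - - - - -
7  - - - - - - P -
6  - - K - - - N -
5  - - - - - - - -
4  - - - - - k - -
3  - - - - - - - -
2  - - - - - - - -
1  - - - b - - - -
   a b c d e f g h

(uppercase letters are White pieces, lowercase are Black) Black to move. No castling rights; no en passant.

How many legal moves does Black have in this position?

Black to move; king on f4.
In check: yes, from the white knight on g6.
Legal moves: Kg5, Kf5, Kg4, Ke4, Kg3, Kf3, Ke3.
Count: 7.

7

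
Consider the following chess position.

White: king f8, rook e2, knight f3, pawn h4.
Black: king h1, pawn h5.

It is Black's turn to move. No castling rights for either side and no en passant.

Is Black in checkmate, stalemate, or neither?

Black to move; black king on h1.
In check: no.
King squares — g1: attacked by Nf3; g2: attacked by Re2; h2: attacked by Re2.
Legal moves for Black: none.
Not in check and no legal moves → stalemate.

stalemate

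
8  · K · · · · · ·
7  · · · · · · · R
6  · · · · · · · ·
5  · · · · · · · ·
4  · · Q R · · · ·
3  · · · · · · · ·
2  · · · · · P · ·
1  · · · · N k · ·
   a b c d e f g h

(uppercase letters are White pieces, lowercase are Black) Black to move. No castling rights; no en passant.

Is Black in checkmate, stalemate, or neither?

Black to move; black king on f1.
In check: yes, from the white queen on c4.
King squares — e1: available; g1: available; e2: attacked by Qc4; f2: available; g2: attacked by Ne1.
Legal moves for Black: Kxf2, Kg1, Kxe1.
Black is in check but has 3 legal moves → neither.

neither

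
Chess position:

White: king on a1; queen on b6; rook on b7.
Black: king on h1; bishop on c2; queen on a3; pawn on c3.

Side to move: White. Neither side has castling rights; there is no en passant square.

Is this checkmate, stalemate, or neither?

checkmate

White to move; white king on a1.
In check: yes, from the black queen on a3.
King squares — b1: attacked by Bc2; a2: attacked by Qa3; b2: attacked by Qa3.
Legal moves for White: none.
In check with no legal moves → checkmate.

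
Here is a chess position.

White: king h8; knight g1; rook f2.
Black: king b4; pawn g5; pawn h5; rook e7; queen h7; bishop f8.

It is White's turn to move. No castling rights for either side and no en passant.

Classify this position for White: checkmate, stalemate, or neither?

checkmate

White to move; white king on h8.
In check: yes, from the black queen on h7.
King squares — g7: attacked by Re7; h7: attacked by Re7; g8: attacked by Qh7.
Legal moves for White: none.
In check with no legal moves → checkmate.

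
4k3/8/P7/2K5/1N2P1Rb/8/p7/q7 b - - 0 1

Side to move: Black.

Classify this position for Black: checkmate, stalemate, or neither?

Black to move; black king on e8.
In check: no.
Legal moves for Black include: Kf8, Kd8, Kf7, Ke7, Kd7, Bd8, Be7+, Bf6, Bg5, Bg3, Bf2+, Be1, Qh8, Qg7, Qf6, Qe5+, Qd4+, Qc3+, ... (list truncated; more exist).
Black has legal moves and is not in check → neither.

neither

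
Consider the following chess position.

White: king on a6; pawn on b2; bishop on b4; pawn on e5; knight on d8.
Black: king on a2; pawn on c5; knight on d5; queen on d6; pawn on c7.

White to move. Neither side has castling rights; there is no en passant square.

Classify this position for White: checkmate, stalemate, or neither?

neither

White to move; white king on a6.
In check: yes, from the black queen on d6.
Legal moves for White: Kb7, Ka7, Kb5, Ka5, Nc6, exd6.
White is in check but has 6 legal moves → neither.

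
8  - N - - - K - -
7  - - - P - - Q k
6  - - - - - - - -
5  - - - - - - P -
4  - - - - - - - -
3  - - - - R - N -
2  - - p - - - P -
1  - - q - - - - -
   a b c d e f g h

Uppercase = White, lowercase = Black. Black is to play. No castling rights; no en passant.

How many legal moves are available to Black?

0

Black to move; king on h7.
In check: yes, from the white queen on g7.
Legal moves: none.
Count: 0.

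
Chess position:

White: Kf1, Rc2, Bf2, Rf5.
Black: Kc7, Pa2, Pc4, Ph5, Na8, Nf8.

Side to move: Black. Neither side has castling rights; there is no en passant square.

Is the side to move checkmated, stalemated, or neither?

Black to move; black king on c7.
In check: no.
Legal moves for Black: Nh7, Nd7, Ng6, Ne6, Nb6, Kd8, Kc8, Kb8, Kd7, Kb7, Kd6, Kc6, h4, c3, a1=Q+, a1=R+, a1=B, a1=N.
Black has 18 legal moves and is not in check → neither.

neither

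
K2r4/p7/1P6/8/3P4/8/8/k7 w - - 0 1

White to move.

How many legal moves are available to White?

White to move; king on a8.
In check: yes, from the black rook on d8.
Legal moves: Kb7, Kxa7.
Count: 2.

2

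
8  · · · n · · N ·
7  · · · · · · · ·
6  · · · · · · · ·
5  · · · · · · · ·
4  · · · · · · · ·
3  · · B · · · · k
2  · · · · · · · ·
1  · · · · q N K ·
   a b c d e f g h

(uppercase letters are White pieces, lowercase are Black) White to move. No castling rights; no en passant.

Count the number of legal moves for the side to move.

15

White to move; king on g1.
In check: no.
Legal moves: Ne7, Nh6, Nf6, Bh8, Bg7, Bf6, Be5, Ba5, Bd4, Bb4, Bd2, Bb2, Bxe1, Ba1, Kh1.
Count: 15.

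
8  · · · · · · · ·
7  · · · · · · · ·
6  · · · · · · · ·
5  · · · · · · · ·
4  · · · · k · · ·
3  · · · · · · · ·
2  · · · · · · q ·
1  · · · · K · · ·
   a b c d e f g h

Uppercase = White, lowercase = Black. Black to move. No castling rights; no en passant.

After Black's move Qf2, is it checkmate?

After Qf2: white king on e1; in check: yes, from the black queen on f2.
White has 2 legal replies: Kxf2, Kd1.
In check but a legal move exists → not checkmate.

no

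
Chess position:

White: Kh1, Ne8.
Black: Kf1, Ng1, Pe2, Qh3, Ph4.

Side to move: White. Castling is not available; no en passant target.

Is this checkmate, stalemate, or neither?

White to move; white king on h1.
In check: yes, from the black queen on h3.
King squares — g1: attacked by Kf1; g2: attacked by Kf1; h2: attacked by Qh3.
Legal moves for White: none.
In check with no legal moves → checkmate.

checkmate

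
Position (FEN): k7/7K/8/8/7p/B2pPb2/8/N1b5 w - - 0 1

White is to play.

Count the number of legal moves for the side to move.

15

White to move; king on h7.
In check: no.
Legal moves: Kh8, Kg8, Kg7, Kh6, Kg6, Bf8, Be7, Bd6, Bc5, Bb4, Bb2, Bxc1, Nb3, Nc2, e4.
Count: 15.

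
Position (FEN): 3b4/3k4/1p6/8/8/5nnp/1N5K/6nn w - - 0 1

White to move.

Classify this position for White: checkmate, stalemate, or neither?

checkmate

White to move; white king on h2.
In check: yes, from the black knight on f3.
King squares — g1: attacked by Nf3; h1: attacked by Ng3; g2: attacked by Ph3; g3: attacked by Nh1; h3: attacked by Ng1.
Legal moves for White: none.
In check with no legal moves → checkmate.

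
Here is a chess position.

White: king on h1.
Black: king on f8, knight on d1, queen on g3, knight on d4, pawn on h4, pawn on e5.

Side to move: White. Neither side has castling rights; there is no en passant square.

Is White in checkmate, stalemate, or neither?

White to move; white king on h1.
In check: no.
King squares — g1: attacked by Qg3; g2: attacked by Qg3; h2: attacked by Qg3.
Legal moves for White: none.
Not in check and no legal moves → stalemate.

stalemate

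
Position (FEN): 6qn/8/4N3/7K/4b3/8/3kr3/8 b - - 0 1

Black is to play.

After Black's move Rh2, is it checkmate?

After Rh2: white king on h5; in check: yes, from the black rook on h2.
King squares — g4: attacked by Qg8; h4: attacked by Rh2; g5: attacked by Qg8; g6: attacked by Be4; h6: attacked by Rh2.
White has no legal moves → checkmate.

yes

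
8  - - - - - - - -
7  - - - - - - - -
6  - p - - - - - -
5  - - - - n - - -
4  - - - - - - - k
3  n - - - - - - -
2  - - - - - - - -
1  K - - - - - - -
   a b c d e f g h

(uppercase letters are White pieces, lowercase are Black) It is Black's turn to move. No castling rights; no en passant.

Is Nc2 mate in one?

After Nc2: white king on a1; in check: yes, from the black knight on c2.
White has 3 legal replies: Kb2, Ka2, Kb1.
In check but a legal move exists → not checkmate.

no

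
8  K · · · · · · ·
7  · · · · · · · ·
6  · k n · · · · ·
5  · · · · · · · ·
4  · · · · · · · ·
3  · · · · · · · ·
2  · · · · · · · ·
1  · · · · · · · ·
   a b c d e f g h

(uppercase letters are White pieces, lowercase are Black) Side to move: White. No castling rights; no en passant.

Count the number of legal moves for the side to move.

0

White to move; king on a8.
In check: no.
Legal moves: none.
Count: 0.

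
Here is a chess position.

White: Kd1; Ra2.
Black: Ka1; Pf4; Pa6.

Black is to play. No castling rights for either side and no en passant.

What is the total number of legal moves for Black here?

2

Black to move; king on a1.
In check: yes, from the white rook on a2.
Legal moves: Kxa2, Kb1.
Count: 2.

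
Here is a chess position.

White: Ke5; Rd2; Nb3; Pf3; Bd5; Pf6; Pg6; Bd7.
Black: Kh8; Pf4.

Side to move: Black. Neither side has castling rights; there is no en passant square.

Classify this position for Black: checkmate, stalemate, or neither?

stalemate

Black to move; black king on h8.
In check: no.
King squares — g7: attacked by Pf6; h7: attacked by Pg6; g8: attacked by Bd5.
Legal moves for Black: none.
Not in check and no legal moves → stalemate.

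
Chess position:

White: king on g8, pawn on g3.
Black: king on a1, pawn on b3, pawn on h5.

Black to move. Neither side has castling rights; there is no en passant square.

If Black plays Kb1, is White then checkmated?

no

After Kb1: white king on g8; in check: no.
White is not in check, so this cannot be checkmate.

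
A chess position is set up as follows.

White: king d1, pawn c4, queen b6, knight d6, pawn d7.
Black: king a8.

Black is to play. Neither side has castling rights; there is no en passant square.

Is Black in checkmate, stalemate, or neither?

Black to move; black king on a8.
In check: no.
King squares — a7: attacked by Qb6; b7: attacked by Qb6; b8: attacked by Qb6.
Legal moves for Black: none.
Not in check and no legal moves → stalemate.

stalemate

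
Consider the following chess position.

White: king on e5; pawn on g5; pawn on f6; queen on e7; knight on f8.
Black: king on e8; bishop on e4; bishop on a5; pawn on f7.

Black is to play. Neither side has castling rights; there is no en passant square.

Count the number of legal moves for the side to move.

Black to move; king on e8.
In check: yes, from the white queen on e7.
Legal moves: none.
Count: 0.

0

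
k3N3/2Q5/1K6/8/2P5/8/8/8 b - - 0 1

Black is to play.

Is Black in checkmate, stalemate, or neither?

Black to move; black king on a8.
In check: no.
King squares — a7: attacked by Kb6; b7: attacked by Kb6; b8: attacked by Qc7.
Legal moves for Black: none.
Not in check and no legal moves → stalemate.

stalemate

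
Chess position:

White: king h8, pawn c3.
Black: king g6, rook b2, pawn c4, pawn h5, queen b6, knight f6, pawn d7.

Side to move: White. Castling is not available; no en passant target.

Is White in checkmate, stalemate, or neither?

White to move; white king on h8.
In check: no.
King squares — g7: attacked by Kg6; h7: attacked by Nf6; g8: attacked by Nf6.
Legal moves for White: none.
Not in check and no legal moves → stalemate.

stalemate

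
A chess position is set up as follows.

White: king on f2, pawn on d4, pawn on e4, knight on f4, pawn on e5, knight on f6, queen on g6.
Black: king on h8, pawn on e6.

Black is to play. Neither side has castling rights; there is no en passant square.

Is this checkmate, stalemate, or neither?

stalemate

Black to move; black king on h8.
In check: no.
King squares — g7: attacked by Qg6; h7: attacked by Nf6; g8: attacked by Nf6.
Legal moves for Black: none.
Not in check and no legal moves → stalemate.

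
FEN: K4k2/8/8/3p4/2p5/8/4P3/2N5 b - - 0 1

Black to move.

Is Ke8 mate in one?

After Ke8: white king on a8; in check: no.
White is not in check, so this cannot be checkmate.

no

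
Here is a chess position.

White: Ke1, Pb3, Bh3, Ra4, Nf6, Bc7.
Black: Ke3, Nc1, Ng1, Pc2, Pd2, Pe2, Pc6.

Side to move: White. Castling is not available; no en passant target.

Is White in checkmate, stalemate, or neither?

White to move; white king on e1.
In check: yes, from the black pawn on d2.
King squares — d1: attacked by Pc2; f1: attacked by Pe2; d2: attacked by Ke3; e2: attacked by Nc1; f2: attacked by Ke3.
Legal moves for White: none.
In check with no legal moves → checkmate.

checkmate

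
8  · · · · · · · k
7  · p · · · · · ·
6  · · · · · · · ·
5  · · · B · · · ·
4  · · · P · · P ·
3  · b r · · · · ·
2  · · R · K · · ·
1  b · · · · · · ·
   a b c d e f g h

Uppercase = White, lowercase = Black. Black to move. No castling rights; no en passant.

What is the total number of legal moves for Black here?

21

Black to move; king on h8.
In check: no.
Legal moves: Kh7, Kg7, Rc8, Rc7, Rc6, Rc5, Rc4, Rh3, Rg3, Rf3, Re3+, Rd3, Rxc2+, Bxd5, Bc4+, Ba4, Bxc2, Ba2, Bb2, b6, b5.
Count: 21.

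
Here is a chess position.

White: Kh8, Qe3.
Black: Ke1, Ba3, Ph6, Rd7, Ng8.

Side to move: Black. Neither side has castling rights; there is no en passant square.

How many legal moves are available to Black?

2

Black to move; king on e1.
In check: yes, from the white queen on e3.
Legal moves: Kf1, Kd1.
Count: 2.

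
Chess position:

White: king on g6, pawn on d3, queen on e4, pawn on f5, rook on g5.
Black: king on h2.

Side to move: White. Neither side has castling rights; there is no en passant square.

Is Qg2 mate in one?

After Qg2: black king on h2; in check: yes, from the white queen on g2.
King squares — g1: attacked by Qg2; h1: attacked by Qg2; g2: attacked by Rg5; g3: attacked by Qg2; h3: attacked by Qg2.
Black has no legal moves → checkmate.

yes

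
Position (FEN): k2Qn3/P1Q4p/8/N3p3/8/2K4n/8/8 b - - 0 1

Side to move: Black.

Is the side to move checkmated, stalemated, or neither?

Black to move; black king on a8.
In check: yes, from the white queen on d8.
King squares — a7: attacked by Qc7; b7: attacked by Na5; b8: attacked by Pa7.
Legal moves for Black: none.
In check with no legal moves → checkmate.

checkmate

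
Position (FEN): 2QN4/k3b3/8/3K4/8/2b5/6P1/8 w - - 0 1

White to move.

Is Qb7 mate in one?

After Qb7: black king on a7; in check: yes, from the white queen on b7.
King squares — a6: attacked by Qb7; b6: attacked by Qb7; b7: attacked by Nd8; a8: attacked by Qb7; b8: attacked by Qb7.
Black has no legal moves → checkmate.

yes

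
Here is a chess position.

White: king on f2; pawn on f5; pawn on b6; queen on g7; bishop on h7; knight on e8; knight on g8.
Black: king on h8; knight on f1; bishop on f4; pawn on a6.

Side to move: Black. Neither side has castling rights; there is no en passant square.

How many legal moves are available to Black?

0

Black to move; king on h8.
In check: yes, from the white queen on g7.
Legal moves: none.
Count: 0.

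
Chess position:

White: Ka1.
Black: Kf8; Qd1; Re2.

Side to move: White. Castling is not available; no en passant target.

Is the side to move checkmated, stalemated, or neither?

checkmate

White to move; white king on a1.
In check: yes, from the black queen on d1.
King squares — b1: attacked by Qd1; a2: attacked by Re2; b2: attacked by Re2.
Legal moves for White: none.
In check with no legal moves → checkmate.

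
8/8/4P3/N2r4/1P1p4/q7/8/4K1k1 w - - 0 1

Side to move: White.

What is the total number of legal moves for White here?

9

White to move; king on e1.
In check: no.
Legal moves: Nb7, Nc6, Nc4, Nb3, Ke2, Kd2, Kd1, e7, b5.
Count: 9.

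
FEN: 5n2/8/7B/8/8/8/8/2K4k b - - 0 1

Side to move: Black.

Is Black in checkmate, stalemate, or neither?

neither

Black to move; black king on h1.
In check: no.
Legal moves for Black: Nh7, Nd7, Ng6, Ne6, Kh2, Kg2, Kg1.
Black has 7 legal moves and is not in check → neither.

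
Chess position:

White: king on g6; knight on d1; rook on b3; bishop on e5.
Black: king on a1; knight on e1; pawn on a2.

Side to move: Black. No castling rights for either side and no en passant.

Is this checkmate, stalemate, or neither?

checkmate

Black to move; black king on a1.
In check: yes, from the white bishop on e5.
King squares — b1: attacked by Rb3; a2: own pawn; b2: attacked by Nd1.
Legal moves for Black: none.
In check with no legal moves → checkmate.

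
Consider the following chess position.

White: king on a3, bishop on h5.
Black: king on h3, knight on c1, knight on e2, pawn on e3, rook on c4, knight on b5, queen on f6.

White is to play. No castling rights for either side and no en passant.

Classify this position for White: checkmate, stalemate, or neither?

checkmate

White to move; white king on a3.
In check: yes, from the black knight on b5.
King squares — a2: attacked by Nc1; b2: attacked by Qf6; b3: attacked by Nc1; a4: attacked by Rc4; b4: attacked by Rc4.
Legal moves for White: none.
In check with no legal moves → checkmate.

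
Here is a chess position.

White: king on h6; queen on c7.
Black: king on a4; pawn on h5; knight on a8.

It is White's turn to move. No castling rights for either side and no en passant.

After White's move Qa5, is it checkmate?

After Qa5: black king on a4; in check: yes, from the white queen on a5.
Black has 2 legal replies: Kxa5, Kb3.
In check but a legal move exists → not checkmate.

no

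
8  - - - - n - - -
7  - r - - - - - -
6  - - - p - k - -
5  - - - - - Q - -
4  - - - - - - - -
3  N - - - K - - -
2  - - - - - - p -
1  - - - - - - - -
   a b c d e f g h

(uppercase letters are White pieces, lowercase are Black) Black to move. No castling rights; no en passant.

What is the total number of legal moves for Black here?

3

Black to move; king on f6.
In check: yes, from the white queen on f5.
Legal moves: Kg7, Ke7, Kxf5.
Count: 3.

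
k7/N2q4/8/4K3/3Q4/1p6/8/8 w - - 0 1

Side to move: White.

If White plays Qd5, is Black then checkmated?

no

After Qd5: black king on a8; in check: yes, from the white queen on d5.
Black has 5 legal replies: Kb8, Kxa7, Qb7, Qc6, Qxd5+.
In check but a legal move exists → not checkmate.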